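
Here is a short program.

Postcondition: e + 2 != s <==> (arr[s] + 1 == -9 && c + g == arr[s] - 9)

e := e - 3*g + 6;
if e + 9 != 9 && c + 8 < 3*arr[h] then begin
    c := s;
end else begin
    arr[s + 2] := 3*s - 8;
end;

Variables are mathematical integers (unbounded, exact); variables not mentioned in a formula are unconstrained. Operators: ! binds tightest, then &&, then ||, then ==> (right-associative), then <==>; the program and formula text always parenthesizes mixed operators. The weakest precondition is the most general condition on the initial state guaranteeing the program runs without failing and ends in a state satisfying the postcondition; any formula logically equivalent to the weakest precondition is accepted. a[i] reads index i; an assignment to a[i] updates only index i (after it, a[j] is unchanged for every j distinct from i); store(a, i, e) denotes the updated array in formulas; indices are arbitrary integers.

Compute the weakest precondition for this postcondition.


Working backward. After the program, the postcondition e + 2 != s <==> (arr[s] + 1 == -9 && c + g == arr[s] - 9) must hold; in canonical form it is e != s - 2 <==> (arr[s] == -10 && c + g == arr[s] - 9).
Then branch requires e != s - 2 <==> (arr[s] == -10 && g + s == arr[s] - 9); else branch requires e != s - 2 <==> (store(arr, s + 2, 3*s - 8)[s] == -10 && c + g == store(arr, s + 2, 3*s - 8)[s] - 9).
Before the if: ((e != 0 && c < 3*arr[h] - 8) ==> (e != s - 2 <==> (arr[s] == -10 && g + s == arr[s] - 9))) && ((!(e != 0 && c < 3*arr[h] - 8)) ==> (e != s - 2 <==> (store(arr, s + 2, 3*s - 8)[s] == -10 && c + g == store(arr, s + 2, 3*s - 8)[s] - 9)))
Before e := e - 3*g + 6: ((e != 3*g - 6 && c < 3*arr[h] - 8) ==> (e != 3*g + s - 8 <==> (arr[s] == -10 && g + s == arr[s] - 9))) && ((!(e != 3*g - 6 && c < 3*arr[h] - 8)) ==> (e != 3*g + s - 8 <==> (store(arr, s + 2, 3*s - 8)[s] == -10 && c + g == store(arr, s + 2, 3*s - 8)[s] - 9)))
Answer: WP = ((e != 3*g - 6 && c < 3*arr[h] - 8) ==> (e != 3*g + s - 8 <==> (arr[s] == -10 && g + s == arr[s] - 9))) && ((!(e != 3*g - 6 && c < 3*arr[h] - 8)) ==> (e != 3*g + s - 8 <==> (store(arr, s + 2, 3*s - 8)[s] == -10 && c + g == store(arr, s + 2, 3*s - 8)[s] - 9)))


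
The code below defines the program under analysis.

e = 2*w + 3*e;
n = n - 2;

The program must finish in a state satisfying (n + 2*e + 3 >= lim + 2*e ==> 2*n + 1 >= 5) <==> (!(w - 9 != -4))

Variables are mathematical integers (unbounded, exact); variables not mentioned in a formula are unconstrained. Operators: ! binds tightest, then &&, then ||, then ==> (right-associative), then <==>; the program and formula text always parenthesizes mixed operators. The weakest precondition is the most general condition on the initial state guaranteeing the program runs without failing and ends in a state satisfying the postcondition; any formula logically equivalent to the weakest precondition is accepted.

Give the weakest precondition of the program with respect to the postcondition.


Working backward. After the program, the postcondition (n + 2*e + 3 >= lim + 2*e ==> 2*n + 1 >= 5) <==> (!(w - 9 != -4)) must hold; in canonical form it is (n >= lim - 3 ==> 2*n >= 4) <==> (!(w != 5)).
Before n := n - 2: (n >= lim - 1 ==> 2*n >= 8) <==> (!(w != 5))
Before e := 2*w + 3*e: (n >= lim - 1 ==> 2*n >= 8) <==> (!(w != 5))
Answer: WP = (n >= lim - 1 ==> 2*n >= 8) <==> (!(w != 5))


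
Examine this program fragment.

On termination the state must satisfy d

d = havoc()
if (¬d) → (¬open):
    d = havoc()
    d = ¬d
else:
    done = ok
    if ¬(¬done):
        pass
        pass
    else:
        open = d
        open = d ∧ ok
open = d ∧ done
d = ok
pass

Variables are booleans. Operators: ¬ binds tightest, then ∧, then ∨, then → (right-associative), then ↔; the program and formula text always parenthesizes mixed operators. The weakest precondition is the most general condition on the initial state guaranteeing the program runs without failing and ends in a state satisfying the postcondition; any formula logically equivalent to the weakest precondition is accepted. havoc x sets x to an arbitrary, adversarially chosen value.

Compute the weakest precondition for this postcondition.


Working backward. After the program, d must hold.
Before skip: d
Before d := ok: ok
Before open := d ∧ done: ok
Then branch requires ok; else branch requires (¬ok) → ok.
Before the if: (((¬d) → (¬open)) → ok) ∧ ((¬((¬d) → (¬open))) → ((¬ok) → ok))
Before havoc d: ok ∧ ((¬open) → ok) ∧ (open → ((¬ok) → ok))
Answer: WP = ok ∧ ((¬open) → ok) ∧ (open → ((¬ok) → ok))


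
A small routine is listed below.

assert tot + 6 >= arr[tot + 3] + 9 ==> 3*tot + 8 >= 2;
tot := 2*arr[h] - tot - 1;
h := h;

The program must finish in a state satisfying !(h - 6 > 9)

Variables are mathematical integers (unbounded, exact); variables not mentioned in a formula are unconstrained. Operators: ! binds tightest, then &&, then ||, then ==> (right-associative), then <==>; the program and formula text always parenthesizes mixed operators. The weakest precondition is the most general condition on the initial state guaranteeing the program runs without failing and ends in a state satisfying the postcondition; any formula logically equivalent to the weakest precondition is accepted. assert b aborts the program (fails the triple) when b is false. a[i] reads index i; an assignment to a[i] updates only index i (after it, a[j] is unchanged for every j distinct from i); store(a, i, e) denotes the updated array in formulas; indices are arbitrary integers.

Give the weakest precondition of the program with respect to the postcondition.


Working backward. After the program, the postcondition !(h - 6 > 9) must hold; in canonical form it is !(h > 15).
Before h := h: !(h > 15)
Before tot := 2*arr[h] - tot - 1: !(h > 15)
Before assert tot + 6 >= arr[tot + 3] + 9 ==> 3*tot + 8 >= 2: (tot >= arr[tot + 3] + 3 ==> 3*tot >= -6) && (!(h > 15))
Answer: WP = (tot >= arr[tot + 3] + 3 ==> 3*tot >= -6) && (!(h > 15))


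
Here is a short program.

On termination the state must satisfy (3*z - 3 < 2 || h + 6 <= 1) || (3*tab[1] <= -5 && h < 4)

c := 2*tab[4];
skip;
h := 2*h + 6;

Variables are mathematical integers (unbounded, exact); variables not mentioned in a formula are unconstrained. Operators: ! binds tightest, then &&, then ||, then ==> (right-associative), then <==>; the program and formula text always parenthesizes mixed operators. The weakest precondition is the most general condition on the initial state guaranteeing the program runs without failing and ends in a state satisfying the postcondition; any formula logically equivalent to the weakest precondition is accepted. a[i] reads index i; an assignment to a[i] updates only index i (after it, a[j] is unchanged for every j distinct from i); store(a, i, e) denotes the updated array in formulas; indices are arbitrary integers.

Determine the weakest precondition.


Working backward. After the program, the postcondition (3*z - 3 < 2 || h + 6 <= 1) || (3*tab[1] <= -5 && h < 4) must hold; in canonical form it is 3*z < 5 || h <= -5 || (3*tab[1] <= -5 && h < 4).
Before h := 2*h + 6: 3*z < 5 || 2*h <= -11 || (3*tab[1] <= -5 && 2*h < -2)
Before skip: 3*z < 5 || 2*h <= -11 || (3*tab[1] <= -5 && 2*h < -2)
Before c := 2*tab[4]: 3*z < 5 || 2*h <= -11 || (3*tab[1] <= -5 && 2*h < -2)
Answer: WP = 3*z < 5 || 2*h <= -11 || (3*tab[1] <= -5 && 2*h < -2)


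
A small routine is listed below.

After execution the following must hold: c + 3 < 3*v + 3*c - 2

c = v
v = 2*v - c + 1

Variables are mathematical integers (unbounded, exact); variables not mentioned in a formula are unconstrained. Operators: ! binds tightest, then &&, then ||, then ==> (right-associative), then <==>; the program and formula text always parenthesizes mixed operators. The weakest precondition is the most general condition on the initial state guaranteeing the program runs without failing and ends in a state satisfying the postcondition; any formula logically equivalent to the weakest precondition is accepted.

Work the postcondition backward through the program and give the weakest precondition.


Working backward. After the program, the postcondition c + 3 < 3*v + 3*c - 2 must hold; in canonical form it is 2*c + 3*v > 5.
Before v := 2*v - c + 1: 6*v > c + 2
Before c := v: 5*v > 2
Answer: WP = 5*v > 2


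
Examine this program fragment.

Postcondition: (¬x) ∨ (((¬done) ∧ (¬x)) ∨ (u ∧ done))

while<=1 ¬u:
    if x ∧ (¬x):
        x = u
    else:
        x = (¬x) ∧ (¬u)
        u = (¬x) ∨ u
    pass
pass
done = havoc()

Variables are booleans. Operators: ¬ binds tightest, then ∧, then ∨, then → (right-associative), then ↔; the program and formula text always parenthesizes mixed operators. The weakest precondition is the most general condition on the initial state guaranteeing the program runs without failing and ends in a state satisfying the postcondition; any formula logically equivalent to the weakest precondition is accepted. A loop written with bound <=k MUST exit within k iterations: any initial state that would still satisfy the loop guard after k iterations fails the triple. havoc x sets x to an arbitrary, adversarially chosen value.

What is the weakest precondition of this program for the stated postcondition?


Working backward. After the program, the postcondition (¬x) ∨ (((¬done) ∧ (¬x)) ∨ (u ∧ done)) must hold; in canonical form it is (¬x) ∨ ((¬done) ∧ (¬x)) ∨ (u ∧ done).
Before havoc done: ((¬x) ∨ u) ∧ (¬x)
Before skip: ((¬x) ∨ u) ∧ (¬x)
Before the loop (bound <=1), unroll the exhaustion recursion (WP_0 = exit-now case; WP_j = one more guarded iteration, up to j = 1):
  WP_0: u ∧ ((¬x) ∨ u) ∧ (¬x)
  WP_1: ((¬u) → (((¬((¬x) ∧ (¬u))) ∨ u) ∧ (¬((¬x) ∧ (¬u))))) ∧ (u → (((¬x) ∨ u) ∧ (¬x)))
So before the loop: ((¬u) → (((¬((¬x) ∧ (¬u))) ∨ u) ∧ (¬((¬x) ∧ (¬u))))) ∧ (u → (((¬x) ∨ u) ∧ (¬x)))
Answer: WP = ((¬u) → (((¬((¬x) ∧ (¬u))) ∨ u) ∧ (¬((¬x) ∧ (¬u))))) ∧ (u → (((¬x) ∨ u) ∧ (¬x)))


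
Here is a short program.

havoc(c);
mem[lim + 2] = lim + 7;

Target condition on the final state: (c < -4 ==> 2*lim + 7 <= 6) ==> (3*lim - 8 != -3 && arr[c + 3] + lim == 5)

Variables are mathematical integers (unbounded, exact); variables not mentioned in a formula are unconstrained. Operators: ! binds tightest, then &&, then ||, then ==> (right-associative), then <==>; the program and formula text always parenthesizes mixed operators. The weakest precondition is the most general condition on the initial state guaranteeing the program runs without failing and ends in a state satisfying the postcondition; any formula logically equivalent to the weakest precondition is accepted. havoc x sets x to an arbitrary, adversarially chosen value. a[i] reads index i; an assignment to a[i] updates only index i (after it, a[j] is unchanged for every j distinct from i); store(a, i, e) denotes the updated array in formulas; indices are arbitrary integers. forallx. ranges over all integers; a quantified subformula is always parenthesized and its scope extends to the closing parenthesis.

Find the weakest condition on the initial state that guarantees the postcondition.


Working backward. After the program, the postcondition (c < -4 ==> 2*lim + 7 <= 6) ==> (3*lim - 8 != -3 && arr[c + 3] + lim == 5) must hold; in canonical form it is (c < -4 ==> 2*lim <= -1) ==> (3*lim != 5 && arr[c + 3] + lim == 5).
Before mem[lim + 2] := lim + 7: (c < -4 ==> 2*lim <= -1) ==> (3*lim != 5 && arr[c + 3] + lim == 5)
Before havoc c: forall c_1. ((c_1 < -4 ==> 2*lim <= -1) ==> (3*lim != 5 && arr[c_1 + 3] + lim == 5))
Answer: WP = forall c_1. ((c_1 < -4 ==> 2*lim <= -1) ==> (3*lim != 5 && arr[c_1 + 3] + lim == 5))


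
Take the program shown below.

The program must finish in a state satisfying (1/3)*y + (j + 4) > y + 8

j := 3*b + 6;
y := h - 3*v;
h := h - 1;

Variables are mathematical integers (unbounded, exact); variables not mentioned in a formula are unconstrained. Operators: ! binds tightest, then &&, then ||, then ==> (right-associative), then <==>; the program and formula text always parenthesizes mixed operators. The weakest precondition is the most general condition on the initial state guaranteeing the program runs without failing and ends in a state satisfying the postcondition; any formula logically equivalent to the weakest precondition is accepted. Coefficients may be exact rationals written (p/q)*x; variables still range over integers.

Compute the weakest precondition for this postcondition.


Working backward. After the program, the postcondition (1/3)*y + (j + 4) > y + 8 must hold; in canonical form it is j > (2/3)*y + 4.
Before h := h - 1: j > (2/3)*y + 4
Before y := h - 3*v: j + 2*v > (2/3)*h + 4
Before j := 3*b + 6: 3*b + 2*v > (2/3)*h - 2
Answer: WP = 3*b + 2*v > (2/3)*h - 2


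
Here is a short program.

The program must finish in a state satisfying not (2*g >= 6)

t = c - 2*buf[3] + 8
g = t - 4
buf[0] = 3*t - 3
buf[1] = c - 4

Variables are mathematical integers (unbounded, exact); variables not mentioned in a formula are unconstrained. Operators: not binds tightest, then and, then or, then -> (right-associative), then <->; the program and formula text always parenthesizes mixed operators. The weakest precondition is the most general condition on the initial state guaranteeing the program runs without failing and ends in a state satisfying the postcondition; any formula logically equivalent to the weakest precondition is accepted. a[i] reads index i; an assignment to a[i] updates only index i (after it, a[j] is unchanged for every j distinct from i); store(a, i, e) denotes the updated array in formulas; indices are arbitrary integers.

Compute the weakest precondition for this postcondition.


Working backward. After the program, not (2*g >= 6) must hold.
Before buf[1] := c - 4: not (2*g >= 6)
Before buf[0] := 3*t - 3: not (2*g >= 6)
Before g := t - 4: not (2*t >= 14)
Before t := c - 2*buf[3] + 8: not (2*c >= 4*buf[3] - 2)
Answer: WP = not (2*c >= 4*buf[3] - 2)


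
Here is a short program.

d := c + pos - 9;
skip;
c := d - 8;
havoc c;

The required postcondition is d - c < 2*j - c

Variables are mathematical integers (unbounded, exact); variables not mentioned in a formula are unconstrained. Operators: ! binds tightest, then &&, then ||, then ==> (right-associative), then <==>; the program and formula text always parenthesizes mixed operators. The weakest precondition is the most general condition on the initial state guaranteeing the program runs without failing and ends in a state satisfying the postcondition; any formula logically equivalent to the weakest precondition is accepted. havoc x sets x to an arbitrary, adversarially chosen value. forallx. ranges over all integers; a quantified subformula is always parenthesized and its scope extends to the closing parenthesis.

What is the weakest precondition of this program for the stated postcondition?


Working backward. After the program, the postcondition d - c < 2*j - c must hold; in canonical form it is d < 2*j.
Before havoc c: d < 2*j
Before c := d - 8: d < 2*j
Before skip: d < 2*j
Before d := c + pos - 9: c + pos < 2*j + 9
Answer: WP = c + pos < 2*j + 9


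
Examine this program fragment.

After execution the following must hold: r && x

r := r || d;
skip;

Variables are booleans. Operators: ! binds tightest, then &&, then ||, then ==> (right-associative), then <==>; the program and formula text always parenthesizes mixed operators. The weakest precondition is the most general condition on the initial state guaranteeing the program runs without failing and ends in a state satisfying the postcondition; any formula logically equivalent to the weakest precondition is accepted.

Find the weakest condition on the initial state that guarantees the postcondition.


Working backward. After the program, r && x must hold.
Before skip: r && x
Before r := r || d: (r || d) && x
Answer: WP = (r || d) && x


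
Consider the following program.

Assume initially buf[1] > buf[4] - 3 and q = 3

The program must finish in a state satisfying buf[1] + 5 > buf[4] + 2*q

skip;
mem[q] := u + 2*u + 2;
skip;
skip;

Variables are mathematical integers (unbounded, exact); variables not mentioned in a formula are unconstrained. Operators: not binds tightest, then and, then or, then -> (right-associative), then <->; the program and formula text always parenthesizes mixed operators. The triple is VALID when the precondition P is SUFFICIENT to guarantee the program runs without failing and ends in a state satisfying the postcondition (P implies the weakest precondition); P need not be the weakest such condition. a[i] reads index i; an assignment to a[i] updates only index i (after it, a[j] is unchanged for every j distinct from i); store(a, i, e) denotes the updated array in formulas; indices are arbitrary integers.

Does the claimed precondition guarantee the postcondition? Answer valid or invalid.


Working backward. After the program, the postcondition buf[1] + 5 > buf[4] + 2*q must hold; in canonical form it is buf[1] > buf[4] + 2*q - 5.
Before skip: buf[1] > buf[4] + 2*q - 5
Before skip: buf[1] > buf[4] + 2*q - 5
Before mem[q] := u + 2*u + 2: buf[1] > buf[4] + 2*q - 5
Before skip: buf[1] > buf[4] + 2*q - 5
The weakest precondition is buf[1] > buf[4] + 2*q - 5.
Check whether buf[1] > buf[4] - 3 and q = 3 implies it.
Countermodel: at the initial state buf = {[1] = 0, [4] = 1, elsewhere 0}, q = 3, the precondition holds but the weakest precondition fails.
Answer: invalid


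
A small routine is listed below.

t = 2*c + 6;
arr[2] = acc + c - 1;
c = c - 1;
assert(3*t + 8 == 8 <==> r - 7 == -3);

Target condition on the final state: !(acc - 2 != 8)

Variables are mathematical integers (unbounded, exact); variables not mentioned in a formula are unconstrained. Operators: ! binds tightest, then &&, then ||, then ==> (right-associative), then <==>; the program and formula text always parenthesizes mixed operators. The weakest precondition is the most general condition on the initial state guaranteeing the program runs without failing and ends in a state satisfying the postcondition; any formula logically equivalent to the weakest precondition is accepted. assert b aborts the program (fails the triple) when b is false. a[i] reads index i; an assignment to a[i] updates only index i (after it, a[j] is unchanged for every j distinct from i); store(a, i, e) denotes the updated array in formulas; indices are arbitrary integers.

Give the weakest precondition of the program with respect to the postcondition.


Working backward. After the program, the postcondition !(acc - 2 != 8) must hold; in canonical form it is !(acc != 10).
Before assert 3*t + 8 == 8 <==> r - 7 == -3: (3*t == 0 <==> r == 4) && (!(acc != 10))
Before c := c - 1: (3*t == 0 <==> r == 4) && (!(acc != 10))
Before arr[2] := acc + c - 1: (3*t == 0 <==> r == 4) && (!(acc != 10))
Before t := 2*c + 6: (6*c == -18 <==> r == 4) && (!(acc != 10))
Answer: WP = (6*c == -18 <==> r == 4) && (!(acc != 10))


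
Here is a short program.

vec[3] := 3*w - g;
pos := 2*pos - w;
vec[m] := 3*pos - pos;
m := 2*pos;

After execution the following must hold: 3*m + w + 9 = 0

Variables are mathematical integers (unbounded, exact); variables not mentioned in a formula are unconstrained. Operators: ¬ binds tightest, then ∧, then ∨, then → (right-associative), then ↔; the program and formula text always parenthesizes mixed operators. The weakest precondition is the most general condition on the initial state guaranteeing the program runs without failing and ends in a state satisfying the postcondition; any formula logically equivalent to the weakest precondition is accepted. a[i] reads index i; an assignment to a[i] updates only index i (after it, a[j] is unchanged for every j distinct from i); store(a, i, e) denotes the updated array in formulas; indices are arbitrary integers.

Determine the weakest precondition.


Working backward. After the program, the postcondition 3*m + w + 9 = 0 must hold; in canonical form it is 3*m + w = -9.
Before m := 2*pos: 6*pos + w = -9
Before vec[m] := 3*pos - pos: 6*pos + w = -9
Before pos := 2*pos - w: 12*pos = 5*w - 9
Before vec[3] := 3*w - g: 12*pos = 5*w - 9
Answer: WP = 12*pos = 5*w - 9


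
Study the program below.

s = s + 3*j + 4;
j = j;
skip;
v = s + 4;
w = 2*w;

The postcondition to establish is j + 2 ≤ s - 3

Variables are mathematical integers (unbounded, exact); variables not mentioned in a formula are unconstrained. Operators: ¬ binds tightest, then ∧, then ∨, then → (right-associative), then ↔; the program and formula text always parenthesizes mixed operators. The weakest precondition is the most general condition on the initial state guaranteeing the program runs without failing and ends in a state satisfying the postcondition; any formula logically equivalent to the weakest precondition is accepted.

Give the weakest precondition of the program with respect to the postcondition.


Working backward. After the program, the postcondition j + 2 ≤ s - 3 must hold; in canonical form it is j ≤ s - 5.
Before w := 2*w: j ≤ s - 5
Before v := s + 4: j ≤ s - 5
Before skip: j ≤ s - 5
Before j := j: j ≤ s - 5
Before s := s + 3*j + 4: 2*j + s ≥ 1
Answer: WP = 2*j + s ≥ 1


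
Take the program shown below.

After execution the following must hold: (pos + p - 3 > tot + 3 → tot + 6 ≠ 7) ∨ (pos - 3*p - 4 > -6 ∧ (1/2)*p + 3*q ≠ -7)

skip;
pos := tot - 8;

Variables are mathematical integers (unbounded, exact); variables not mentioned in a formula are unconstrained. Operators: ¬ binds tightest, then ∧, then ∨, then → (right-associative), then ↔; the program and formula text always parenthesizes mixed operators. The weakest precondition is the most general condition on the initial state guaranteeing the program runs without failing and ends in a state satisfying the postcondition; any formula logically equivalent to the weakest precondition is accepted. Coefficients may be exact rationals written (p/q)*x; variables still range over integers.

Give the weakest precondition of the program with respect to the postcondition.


Working backward. After the program, the postcondition (pos + p - 3 > tot + 3 → tot + 6 ≠ 7) ∨ (pos - 3*p - 4 > -6 ∧ (1/2)*p + 3*q ≠ -7) must hold; in canonical form it is (p + pos > tot + 6 → tot ≠ 1) ∨ (pos > 3*p - 2 ∧ (1/2)*p + 3*q ≠ -7).
Before pos := tot - 8: (p > 14 → tot ≠ 1) ∨ (tot > 3*p + 6 ∧ (1/2)*p + 3*q ≠ -7)
Before skip: (p > 14 → tot ≠ 1) ∨ (tot > 3*p + 6 ∧ (1/2)*p + 3*q ≠ -7)
Answer: WP = (p > 14 → tot ≠ 1) ∨ (tot > 3*p + 6 ∧ (1/2)*p + 3*q ≠ -7)


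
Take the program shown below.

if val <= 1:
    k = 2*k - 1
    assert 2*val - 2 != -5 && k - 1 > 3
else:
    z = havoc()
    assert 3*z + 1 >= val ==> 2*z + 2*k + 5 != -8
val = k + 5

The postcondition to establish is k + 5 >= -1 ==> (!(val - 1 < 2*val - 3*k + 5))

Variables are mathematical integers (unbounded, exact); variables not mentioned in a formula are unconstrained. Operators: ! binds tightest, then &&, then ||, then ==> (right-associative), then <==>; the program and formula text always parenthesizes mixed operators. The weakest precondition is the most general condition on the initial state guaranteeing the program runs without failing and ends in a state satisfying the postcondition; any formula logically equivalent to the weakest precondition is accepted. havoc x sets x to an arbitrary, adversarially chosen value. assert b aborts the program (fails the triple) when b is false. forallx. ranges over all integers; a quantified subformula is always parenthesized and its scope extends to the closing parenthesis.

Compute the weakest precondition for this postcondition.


Working backward. After the program, the postcondition k + 5 >= -1 ==> (!(val - 1 < 2*val - 3*k + 5)) must hold; in canonical form it is k >= -6 ==> (!(3*k < val + 6)).
Before val := k + 5: k >= -6 ==> (!(2*k < 11))
Then branch requires 2*val != -3 && 2*k > 5 && (2*k >= -5 ==> (!(4*k < 13))); else branch requires forall z_1. ((3*z_1 >= val - 1 ==> 2*k + 2*z_1 != -13) && (k >= -6 ==> (!(2*k < 11)))).
Before the if: (val <= 1 ==> (2*val != -3 && 2*k > 5 && (2*k >= -5 ==> (!(4*k < 13))))) && ((!(val <= 1)) ==> (forall z_1. ((3*z_1 >= val - 1 ==> 2*k + 2*z_1 != -13) && (k >= -6 ==> (!(2*k < 11))))))
Answer: WP = (val <= 1 ==> (2*val != -3 && 2*k > 5 && (2*k >= -5 ==> (!(4*k < 13))))) && ((!(val <= 1)) ==> (forall z_1. ((3*z_1 >= val - 1 ==> 2*k + 2*z_1 != -13) && (k >= -6 ==> (!(2*k < 11))))))


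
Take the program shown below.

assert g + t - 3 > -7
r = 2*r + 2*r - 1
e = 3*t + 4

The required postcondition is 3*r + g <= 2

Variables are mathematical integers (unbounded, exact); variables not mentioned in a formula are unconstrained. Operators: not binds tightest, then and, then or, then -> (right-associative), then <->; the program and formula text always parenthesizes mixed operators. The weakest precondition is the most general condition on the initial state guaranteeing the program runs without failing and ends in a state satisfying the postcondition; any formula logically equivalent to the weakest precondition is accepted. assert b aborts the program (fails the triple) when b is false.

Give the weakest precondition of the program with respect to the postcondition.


Working backward. After the program, the postcondition 3*r + g <= 2 must hold; in canonical form it is g + 3*r <= 2.
Before e := 3*t + 4: g + 3*r <= 2
Before r := 2*r + 2*r - 1: g + 12*r <= 5
Before assert g + t - 3 > -7: g + t > -4 and g + 12*r <= 5
Answer: WP = g + t > -4 and g + 12*r <= 5


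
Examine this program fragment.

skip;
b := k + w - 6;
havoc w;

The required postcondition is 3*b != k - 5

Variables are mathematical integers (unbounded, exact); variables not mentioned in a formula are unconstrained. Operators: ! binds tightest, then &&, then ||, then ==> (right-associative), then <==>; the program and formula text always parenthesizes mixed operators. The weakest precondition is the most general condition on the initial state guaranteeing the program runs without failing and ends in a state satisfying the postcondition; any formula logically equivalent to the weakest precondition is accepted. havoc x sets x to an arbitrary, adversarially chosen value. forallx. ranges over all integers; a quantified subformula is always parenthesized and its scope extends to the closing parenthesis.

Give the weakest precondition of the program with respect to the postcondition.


Working backward. After the program, 3*b != k - 5 must hold.
Before havoc w: 3*b != k - 5
Before b := k + w - 6: 2*k + 3*w != 13
Before skip: 2*k + 3*w != 13
Answer: WP = 2*k + 3*w != 13


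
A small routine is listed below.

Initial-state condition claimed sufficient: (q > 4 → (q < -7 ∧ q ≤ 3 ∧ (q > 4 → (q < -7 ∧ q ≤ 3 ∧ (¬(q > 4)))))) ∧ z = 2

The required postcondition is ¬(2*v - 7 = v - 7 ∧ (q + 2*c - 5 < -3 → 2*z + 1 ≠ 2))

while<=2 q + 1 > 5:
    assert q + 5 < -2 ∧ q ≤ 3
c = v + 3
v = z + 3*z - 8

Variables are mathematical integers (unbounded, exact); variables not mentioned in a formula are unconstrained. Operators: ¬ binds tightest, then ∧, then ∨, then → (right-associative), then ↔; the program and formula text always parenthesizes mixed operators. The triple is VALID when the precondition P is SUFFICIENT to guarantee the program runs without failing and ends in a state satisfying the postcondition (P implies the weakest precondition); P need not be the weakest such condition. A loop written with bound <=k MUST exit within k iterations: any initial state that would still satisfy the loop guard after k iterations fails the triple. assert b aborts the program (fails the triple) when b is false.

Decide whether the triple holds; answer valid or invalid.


Working backward. After the program, the postcondition ¬(2*v - 7 = v - 7 ∧ (q + 2*c - 5 < -3 → 2*z + 1 ≠ 2)) must hold; in canonical form it is ¬(v = 0 ∧ (2*c + q < 2 → 2*z ≠ 1)).
Before v := z + 3*z - 8: ¬(4*z = 8 ∧ (2*c + q < 2 → 2*z ≠ 1))
Before c := v + 3: ¬(4*z = 8 ∧ (q + 2*v < -4 → 2*z ≠ 1))
Before the loop (bound <=2), unroll the exhaustion recursion (WP_0 = exit-now case; WP_j = one more guarded iteration, up to j = 2):
  WP_0: (¬(q > 4)) ∧ (¬(4*z = 8 ∧ (q + 2*v < -4 → 2*z ≠ 1)))
  WP_1: (q > 4 → (q < -7 ∧ q ≤ 3 ∧ (¬(q > 4)) ∧ (¬(4*z = 8 ∧ (q + 2*v < -4 → 2*z ≠ 1))))) ∧ ((¬(q > 4)) → (¬(4*z = 8 ∧ (q + 2*v < -4 → 2*z ≠ 1))))
  WP_2: (q > 4 → (q < -7 ∧ q ≤ 3 ∧ (q > 4 → (q < -7 ∧ q ≤ 3 ∧ (¬(q > 4)) ∧ (¬(4*z = 8 ∧ (q + 2*v < -4 → 2*z ≠ 1))))) ∧ ((¬(q > 4)) → (¬(4*z = 8 ∧ (q + 2*v < -4 → 2*z ≠ 1)))))) ∧ ((¬(q > 4)) → (¬(4*z = 8 ∧ (q + 2*v < -4 → 2*z ≠ 1))))
So before the loop: (q > 4 → (q < -7 ∧ q ≤ 3 ∧ (q > 4 → (q < -7 ∧ q ≤ 3 ∧ (¬(q > 4)) ∧ (¬(4*z = 8 ∧ (q + 2*v < -4 → 2*z ≠ 1))))) ∧ ((¬(q > 4)) → (¬(4*z = 8 ∧ (q + 2*v < -4 → 2*z ≠ 1)))))) ∧ ((¬(q > 4)) → (¬(4*z = 8 ∧ (q + 2*v < -4 → 2*z ≠ 1))))
The weakest precondition is (q > 4 → (q < -7 ∧ q ≤ 3 ∧ (q > 4 → (q < -7 ∧ q ≤ 3 ∧ (¬(q > 4)) ∧ (¬(4*z = 8 ∧ (q + 2*v < -4 → 2*z ≠ 1))))) ∧ ((¬(q > 4)) → (¬(4*z = 8 ∧ (q + 2*v < -4 → 2*z ≠ 1)))))) ∧ ((¬(q > 4)) → (¬(4*z = 8 ∧ (q + 2*v < -4 → 2*z ≠ 1)))).
Check whether (q > 4 → (q < -7 ∧ q ≤ 3 ∧ (q > 4 → (q < -7 ∧ q ≤ 3 ∧ (¬(q > 4)))))) ∧ z = 2 implies it.
Countermodel: at the initial state q = 4, v = 0, z = 2, the precondition holds but the weakest precondition fails.
Answer: invalid


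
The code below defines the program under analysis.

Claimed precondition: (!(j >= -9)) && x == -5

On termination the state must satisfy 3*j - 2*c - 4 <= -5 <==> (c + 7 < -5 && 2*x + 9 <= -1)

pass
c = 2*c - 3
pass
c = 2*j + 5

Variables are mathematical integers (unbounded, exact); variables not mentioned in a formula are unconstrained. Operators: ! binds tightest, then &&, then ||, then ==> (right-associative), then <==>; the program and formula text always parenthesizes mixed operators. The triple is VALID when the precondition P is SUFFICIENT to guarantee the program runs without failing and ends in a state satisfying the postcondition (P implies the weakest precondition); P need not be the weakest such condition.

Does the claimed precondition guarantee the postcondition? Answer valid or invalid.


Working backward. After the program, the postcondition 3*j - 2*c - 4 <= -5 <==> (c + 7 < -5 && 2*x + 9 <= -1) must hold; in canonical form it is 3*j <= 2*c - 1 <==> (c < -12 && 2*x <= -10).
Before c := 2*j + 5: j >= -9 <==> (2*j < -17 && 2*x <= -10)
Before skip: j >= -9 <==> (2*j < -17 && 2*x <= -10)
Before c := 2*c - 3: j >= -9 <==> (2*j < -17 && 2*x <= -10)
Before skip: j >= -9 <==> (2*j < -17 && 2*x <= -10)
The weakest precondition is j >= -9 <==> (2*j < -17 && 2*x <= -10).
Check whether (!(j >= -9)) && x == -5 implies it.
Countermodel: at the initial state j = -10, x = -5, the precondition holds but the weakest precondition fails.
Answer: invalid


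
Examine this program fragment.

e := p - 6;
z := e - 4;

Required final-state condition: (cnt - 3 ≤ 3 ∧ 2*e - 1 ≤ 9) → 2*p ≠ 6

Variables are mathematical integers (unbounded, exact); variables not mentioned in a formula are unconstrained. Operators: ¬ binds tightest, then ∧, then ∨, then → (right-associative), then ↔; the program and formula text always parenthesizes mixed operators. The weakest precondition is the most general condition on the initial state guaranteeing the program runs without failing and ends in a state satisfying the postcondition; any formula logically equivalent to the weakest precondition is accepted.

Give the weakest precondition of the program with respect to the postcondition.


Working backward. After the program, the postcondition (cnt - 3 ≤ 3 ∧ 2*e - 1 ≤ 9) → 2*p ≠ 6 must hold; in canonical form it is (cnt ≤ 6 ∧ 2*e ≤ 10) → 2*p ≠ 6.
Before z := e - 4: (cnt ≤ 6 ∧ 2*e ≤ 10) → 2*p ≠ 6
Before e := p - 6: (cnt ≤ 6 ∧ 2*p ≤ 22) → 2*p ≠ 6
Answer: WP = (cnt ≤ 6 ∧ 2*p ≤ 22) → 2*p ≠ 6


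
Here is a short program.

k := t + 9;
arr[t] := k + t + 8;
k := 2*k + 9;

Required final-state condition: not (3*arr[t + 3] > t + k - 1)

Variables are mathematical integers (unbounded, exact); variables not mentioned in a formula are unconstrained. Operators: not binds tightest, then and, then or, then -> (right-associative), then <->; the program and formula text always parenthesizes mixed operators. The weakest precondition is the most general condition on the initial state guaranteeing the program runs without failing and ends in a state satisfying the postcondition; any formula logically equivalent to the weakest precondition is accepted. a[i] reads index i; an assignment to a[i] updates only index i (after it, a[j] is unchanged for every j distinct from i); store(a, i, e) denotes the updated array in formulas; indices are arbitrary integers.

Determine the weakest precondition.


Working backward. After the program, the postcondition not (3*arr[t + 3] > t + k - 1) must hold; in canonical form it is not (3*arr[t + 3] > k + t - 1).
Before k := 2*k + 9: not (3*arr[t + 3] > 2*k + t + 8)
Before arr[t] := k + t + 8: not (3*store(arr, t, k + t + 8)[t + 3] > 2*k + t + 8)
Before k := t + 9: not (3*store(arr, t, 2*t + 17)[t + 3] > 3*t + 26)
Answer: WP = not (3*store(arr, t, 2*t + 17)[t + 3] > 3*t + 26)


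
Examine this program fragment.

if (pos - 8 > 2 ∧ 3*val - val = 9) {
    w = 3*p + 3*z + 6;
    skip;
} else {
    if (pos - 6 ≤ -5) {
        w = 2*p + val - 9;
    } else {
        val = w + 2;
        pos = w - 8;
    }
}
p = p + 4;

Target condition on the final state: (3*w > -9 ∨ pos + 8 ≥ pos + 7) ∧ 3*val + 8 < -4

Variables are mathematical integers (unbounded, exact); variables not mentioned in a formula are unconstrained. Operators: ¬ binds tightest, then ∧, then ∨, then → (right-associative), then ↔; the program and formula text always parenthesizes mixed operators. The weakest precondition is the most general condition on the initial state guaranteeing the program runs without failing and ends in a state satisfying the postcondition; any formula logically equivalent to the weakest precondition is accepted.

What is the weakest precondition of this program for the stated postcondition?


Working backward. After the program, the postcondition (3*w > -9 ∨ pos + 8 ≥ pos + 7) ∧ 3*val + 8 < -4 must hold; in canonical form it is 3*val < -12.
Before p := p + 4: 3*val < -12
Then branch requires 3*val < -12; else branch requires (pos ≤ 1 → 3*val < -12) ∧ ((¬(pos ≤ 1)) → 3*w < -18).
Before the if: ((pos > 10 ∧ 2*val = 9) → 3*val < -12) ∧ ((¬(pos > 10 ∧ 2*val = 9)) → ((pos ≤ 1 → 3*val < -12) ∧ ((¬(pos ≤ 1)) → 3*w < -18)))
Answer: WP = ((pos > 10 ∧ 2*val = 9) → 3*val < -12) ∧ ((¬(pos > 10 ∧ 2*val = 9)) → ((pos ≤ 1 → 3*val < -12) ∧ ((¬(pos ≤ 1)) → 3*w < -18)))


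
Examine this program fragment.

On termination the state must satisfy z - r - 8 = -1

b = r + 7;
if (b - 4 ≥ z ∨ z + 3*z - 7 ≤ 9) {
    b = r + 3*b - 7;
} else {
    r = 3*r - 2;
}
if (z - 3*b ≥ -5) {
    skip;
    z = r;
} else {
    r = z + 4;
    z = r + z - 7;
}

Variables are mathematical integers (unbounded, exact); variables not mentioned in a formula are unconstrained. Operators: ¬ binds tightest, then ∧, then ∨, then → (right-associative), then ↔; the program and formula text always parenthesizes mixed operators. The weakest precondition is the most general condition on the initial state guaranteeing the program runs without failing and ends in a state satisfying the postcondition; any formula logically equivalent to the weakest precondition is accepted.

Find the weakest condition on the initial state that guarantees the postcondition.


Working backward. After the program, the postcondition z - r - 8 = -1 must hold; in canonical form it is z = r + 7.
Then branch requires false; else branch requires z = 14.
Before the if: (¬(z ≥ 3*b - 5)) ∧ ((¬(z ≥ 3*b - 5)) → z = 14)
Then branch requires (¬(z ≥ 9*b + 3*r - 26)) ∧ ((¬(z ≥ 9*b + 3*r - 26)) → z = 14); else branch requires (¬(z ≥ 3*b - 5)) ∧ ((¬(z ≥ 3*b - 5)) → z = 14).
Before the if: ((b ≥ z + 4 ∨ 4*z ≤ 16) → ((¬(z ≥ 9*b + 3*r - 26)) ∧ ((¬(z ≥ 9*b + 3*r - 26)) → z = 14))) ∧ ((¬(b ≥ z + 4 ∨ 4*z ≤ 16)) → ((¬(z ≥ 3*b - 5)) ∧ ((¬(z ≥ 3*b - 5)) → z = 14)))
Before b := r + 7: ((r ≥ z - 3 ∨ 4*z ≤ 16) → ((¬(z ≥ 12*r + 37)) ∧ ((¬(z ≥ 12*r + 37)) → z = 14))) ∧ ((¬(r ≥ z - 3 ∨ 4*z ≤ 16)) → ((¬(z ≥ 3*r + 16)) ∧ ((¬(z ≥ 3*r + 16)) → z = 14)))
Answer: WP = ((r ≥ z - 3 ∨ 4*z ≤ 16) → ((¬(z ≥ 12*r + 37)) ∧ ((¬(z ≥ 12*r + 37)) → z = 14))) ∧ ((¬(r ≥ z - 3 ∨ 4*z ≤ 16)) → ((¬(z ≥ 3*r + 16)) ∧ ((¬(z ≥ 3*r + 16)) → z = 14)))


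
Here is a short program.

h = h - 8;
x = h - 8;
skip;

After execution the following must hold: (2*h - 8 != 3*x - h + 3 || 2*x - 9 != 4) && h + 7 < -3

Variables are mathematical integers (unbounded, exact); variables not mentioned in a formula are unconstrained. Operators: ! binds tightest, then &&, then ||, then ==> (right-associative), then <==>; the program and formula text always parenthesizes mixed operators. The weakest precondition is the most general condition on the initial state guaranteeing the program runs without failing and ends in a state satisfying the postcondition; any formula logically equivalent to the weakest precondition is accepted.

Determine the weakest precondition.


Working backward. After the program, the postcondition (2*h - 8 != 3*x - h + 3 || 2*x - 9 != 4) && h + 7 < -3 must hold; in canonical form it is (3*h != 3*x + 11 || 2*x != 13) && h < -10.
Before skip: (3*h != 3*x + 11 || 2*x != 13) && h < -10
Before x := h - 8: h < -10
Before h := h - 8: h < -2
Answer: WP = h < -2


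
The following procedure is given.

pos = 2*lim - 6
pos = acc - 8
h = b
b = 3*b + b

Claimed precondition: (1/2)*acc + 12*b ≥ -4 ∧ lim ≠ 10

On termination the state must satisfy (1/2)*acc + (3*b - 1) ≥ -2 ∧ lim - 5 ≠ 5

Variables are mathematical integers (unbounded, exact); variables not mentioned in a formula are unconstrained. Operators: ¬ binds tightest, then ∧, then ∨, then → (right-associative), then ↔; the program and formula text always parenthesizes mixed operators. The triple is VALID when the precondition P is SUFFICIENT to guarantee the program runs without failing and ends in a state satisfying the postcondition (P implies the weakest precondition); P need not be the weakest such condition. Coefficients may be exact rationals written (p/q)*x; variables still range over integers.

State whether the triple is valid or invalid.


Working backward. After the program, the postcondition (1/2)*acc + (3*b - 1) ≥ -2 ∧ lim - 5 ≠ 5 must hold; in canonical form it is (1/2)*acc + 3*b ≥ -1 ∧ lim ≠ 10.
Before b := 3*b + b: (1/2)*acc + 12*b ≥ -1 ∧ lim ≠ 10
Before h := b: (1/2)*acc + 12*b ≥ -1 ∧ lim ≠ 10
Before pos := acc - 8: (1/2)*acc + 12*b ≥ -1 ∧ lim ≠ 10
Before pos := 2*lim - 6: (1/2)*acc + 12*b ≥ -1 ∧ lim ≠ 10
The weakest precondition is (1/2)*acc + 12*b ≥ -1 ∧ lim ≠ 10.
Check whether (1/2)*acc + 12*b ≥ -4 ∧ lim ≠ 10 implies it.
Countermodel: at the initial state acc = -8, b = 0, lim = 11, the precondition holds but the weakest precondition fails.
Answer: invalid


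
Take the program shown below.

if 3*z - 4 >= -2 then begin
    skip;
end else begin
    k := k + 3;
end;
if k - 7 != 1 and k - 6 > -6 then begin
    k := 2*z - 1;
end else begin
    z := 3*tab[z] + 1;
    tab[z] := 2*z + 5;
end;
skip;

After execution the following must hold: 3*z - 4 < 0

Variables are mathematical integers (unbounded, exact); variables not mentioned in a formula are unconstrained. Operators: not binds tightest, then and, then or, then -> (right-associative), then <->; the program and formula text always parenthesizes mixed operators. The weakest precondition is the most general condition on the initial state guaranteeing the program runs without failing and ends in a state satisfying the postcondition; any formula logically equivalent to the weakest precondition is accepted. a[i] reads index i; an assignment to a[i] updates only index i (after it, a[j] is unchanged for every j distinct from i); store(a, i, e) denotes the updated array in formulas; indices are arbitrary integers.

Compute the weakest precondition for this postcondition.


Working backward. After the program, the postcondition 3*z - 4 < 0 must hold; in canonical form it is 3*z < 4.
Before skip: 3*z < 4
Then branch requires 3*z < 4; else branch requires 9*tab[z] < 1.
Before the if: ((k != 8 and k > 0) -> 3*z < 4) and ((not (k != 8 and k > 0)) -> 9*tab[z] < 1)
Then branch requires ((k != 8 and k > 0) -> 3*z < 4) and ((not (k != 8 and k > 0)) -> 9*tab[z] < 1); else branch requires ((k != 5 and k > -3) -> 3*z < 4) and ((not (k != 5 and k > -3)) -> 9*tab[z] < 1).
Before the if: (3*z >= 2 -> (((k != 8 and k > 0) -> 3*z < 4) and ((not (k != 8 and k > 0)) -> 9*tab[z] < 1))) and ((not (3*z >= 2)) -> (((k != 5 and k > -3) -> 3*z < 4) and ((not (k != 5 and k > -3)) -> 9*tab[z] < 1)))
Answer: WP = (3*z >= 2 -> (((k != 8 and k > 0) -> 3*z < 4) and ((not (k != 8 and k > 0)) -> 9*tab[z] < 1))) and ((not (3*z >= 2)) -> (((k != 5 and k > -3) -> 3*z < 4) and ((not (k != 5 and k > -3)) -> 9*tab[z] < 1)))
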